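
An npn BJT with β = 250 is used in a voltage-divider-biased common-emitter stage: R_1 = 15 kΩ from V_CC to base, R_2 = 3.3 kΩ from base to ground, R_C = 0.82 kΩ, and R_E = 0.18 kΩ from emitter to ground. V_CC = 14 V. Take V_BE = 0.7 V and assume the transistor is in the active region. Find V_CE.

V_CE ≈ 4.5 V

Thevenize the base divider: V_Th = V_CC·R_2/(R_1+R_2) = 14×3.3/18.3 = 2.52 V, R_Th = R_1‖R_2 = 2.7 kΩ.
Base-emitter loop: V_Th = I_B·R_Th + V_BE + (β+1)I_B·R_E, so I_B = (2.52 − 0.7) / (2.7 + 251×0.18) = 0.0381 mA.
I_C = β·I_B = 250×0.0381 = 9.53 mA, and I_E = (β+1)I_B = 9.56 mA.
V_CE = V_CC − I_C·R_C − I_E·R_E = 14 − 9.53×0.82 − 9.56×0.18 = 4.47 V.
V_CE = 4.47 V > 0.2 V confirms active-region operation.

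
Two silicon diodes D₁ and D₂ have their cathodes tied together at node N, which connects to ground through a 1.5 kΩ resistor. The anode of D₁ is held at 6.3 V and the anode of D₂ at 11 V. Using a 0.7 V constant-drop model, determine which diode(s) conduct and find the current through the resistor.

Assume both conduct. Then node N would need to be at both 6.3−0.7 = 5.6 V and 11−0.7 = 10.3 V, which is impossible.
Assume only D₂ conducts: V_N = 11 − 0.7 = 10.3 V, so I_R = 10.3/1.5 = 6.87 mA.
Check D₁: its anode-to-cathode voltage is 6.3 − 10.3 = -4 V < 0.7 V, so it is off. The assumption is consistent.

Only D₂ conducts; I_R ≈ 6.9 mA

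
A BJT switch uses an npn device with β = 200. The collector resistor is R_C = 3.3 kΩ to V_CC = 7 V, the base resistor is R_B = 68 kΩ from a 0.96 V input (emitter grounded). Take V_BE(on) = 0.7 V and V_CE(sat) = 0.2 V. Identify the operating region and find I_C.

active; I_C ≈ 0.76 mA

Assume active. Base-emitter loop: I_B = (V_BB − V_BE)/R_B = (0.96 − 0.7)/68 = 0.00382 mA.
I_C = β·I_B = 200×0.00382 = 0.765 mA.
V_CE = V_CC − I_C·R_C = 7 − 0.765×3.3 = 4.48 V > V_CE(sat), so the active-region assumption holds.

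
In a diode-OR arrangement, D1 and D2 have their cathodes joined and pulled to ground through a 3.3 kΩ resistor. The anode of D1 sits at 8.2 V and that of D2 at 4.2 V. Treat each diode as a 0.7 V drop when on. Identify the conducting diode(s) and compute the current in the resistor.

Only D1 conducts; I_R ≈ 2.3 mA

Assume both conduct. Then node N would need to be at both 8.2−0.7 = 7.5 V and 4.2−0.7 = 3.5 V, which is impossible.
Assume only D1 conducts: V_N = 8.2 − 0.7 = 7.5 V, so I_R = 7.5/3.3 = 2.27 mA.
Check D2: its anode-to-cathode voltage is 4.2 − 7.5 = -3.3 V < 0.7 V, so it is off. The assumption is consistent.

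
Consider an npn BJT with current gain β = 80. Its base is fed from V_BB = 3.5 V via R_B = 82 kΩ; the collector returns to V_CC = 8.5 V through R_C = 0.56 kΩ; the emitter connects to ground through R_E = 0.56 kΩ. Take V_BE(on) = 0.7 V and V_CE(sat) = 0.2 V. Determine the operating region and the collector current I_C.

active; I_C ≈ 1.8 mA

Assume active. Base-emitter loop: I_B = (V_BB − V_BE)/(R_B + (β+1)R_E) = (3.5 − 0.7)/(82 + 81×0.56) = 0.022 mA.
I_C = β·I_B = 80×0.022 = 1.76 mA.
V_CE = V_CC − I_C·R_C − I_E·R_E = 8.5 − 1.76×0.56 − 1.78×0.56 = 6.52 V > V_CE(sat), so the active-region assumption holds.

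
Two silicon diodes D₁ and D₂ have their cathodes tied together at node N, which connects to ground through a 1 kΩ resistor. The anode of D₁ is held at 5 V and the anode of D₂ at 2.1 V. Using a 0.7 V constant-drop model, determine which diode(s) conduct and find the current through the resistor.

Only D₁ conducts; I_R ≈ 4.3 mA

Assume both conduct. Then node N would need to be at both 5−0.7 = 4.3 V and 2.1−0.7 = 1.4 V, which is impossible.
Assume only D₁ conducts: V_N = 5 − 0.7 = 4.3 V, so I_R = 4.3/1 = 4.3 mA.
Check D₂: its anode-to-cathode voltage is 2.1 − 4.3 = -2.2 V < 0.7 V, so it is off. The assumption is consistent.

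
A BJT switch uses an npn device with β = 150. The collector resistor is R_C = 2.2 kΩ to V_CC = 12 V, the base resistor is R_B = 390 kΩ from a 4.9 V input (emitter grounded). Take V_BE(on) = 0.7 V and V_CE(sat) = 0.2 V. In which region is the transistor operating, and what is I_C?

Assume active. Base-emitter loop: I_B = (V_BB − V_BE)/R_B = (4.9 − 0.7)/390 = 0.0108 mA.
I_C = β·I_B = 150×0.0108 = 1.62 mA.
V_CE = V_CC − I_C·R_C = 12 − 1.62×2.2 = 8.45 V > V_CE(sat), so the active-region assumption holds.

active; I_C ≈ 1.6 mA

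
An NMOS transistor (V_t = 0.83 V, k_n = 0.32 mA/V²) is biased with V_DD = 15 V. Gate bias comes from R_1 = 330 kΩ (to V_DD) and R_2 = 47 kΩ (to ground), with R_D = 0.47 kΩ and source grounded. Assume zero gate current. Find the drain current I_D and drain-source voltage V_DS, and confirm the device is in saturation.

I_D ≈ 0.17 mA, V_DS ≈ 15 V

V_G = V_DD·R_2/(R_1+R_2) = 15×47/377 = 1.87 V. With the source grounded, V_GS = V_G = 1.87 V.
Assume saturation: I_D = (k_n/2)(V_GS − V_t)² = (0.32/2)×(1.87 − 0.83)² = 0.16×1.04² = 0.173 mA.
V_DS = V_DD − I_D·R_D = 15 − 0.173×0.47 = 14.9 V.
Saturation requires V_DS ≥ V_GS − V_t = 1.04 V; 14.9 ≥ 1.04 ✓.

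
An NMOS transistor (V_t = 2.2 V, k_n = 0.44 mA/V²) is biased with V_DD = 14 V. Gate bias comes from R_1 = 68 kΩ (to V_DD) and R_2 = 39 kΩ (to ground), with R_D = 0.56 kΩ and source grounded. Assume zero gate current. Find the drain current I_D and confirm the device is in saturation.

I_D ≈ 1.9 mA

V_G = V_DD·R_2/(R_1+R_2) = 14×39/107 = 5.1 V. With the source grounded, V_GS = V_G = 5.1 V.
Assume saturation: I_D = (k_n/2)(V_GS − V_t)² = (0.44/2)×(5.1 − 2.2)² = 0.22×2.9² = 1.85 mA.
V_DS = V_DD − I_D·R_D = 14 − 1.85×0.56 = 13 V.
Saturation requires V_DS ≥ V_GS − V_t = 2.9 V; 13 ≥ 2.9 ✓.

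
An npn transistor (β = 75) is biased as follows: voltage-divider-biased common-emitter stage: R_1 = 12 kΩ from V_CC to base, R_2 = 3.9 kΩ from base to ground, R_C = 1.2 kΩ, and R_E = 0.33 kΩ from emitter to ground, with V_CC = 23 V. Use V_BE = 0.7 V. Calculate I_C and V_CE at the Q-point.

Thevenize the base divider: V_Th = V_CC·R_2/(R_1+R_2) = 23×3.9/15.9 = 5.64 V, R_Th = R_1‖R_2 = 2.94 kΩ.
Base-emitter loop: V_Th = I_B·R_Th + V_BE + (β+1)I_B·R_E, so I_B = (5.64 − 0.7) / (2.94 + 76×0.33) = 0.176 mA.
I_C = β·I_B = 75×0.176 = 13.2 mA, and I_E = (β+1)I_B = 13.4 mA.
V_CE = V_CC − I_C·R_C − I_E·R_E = 23 − 13.2×1.2 − 13.4×0.33 = 2.71 V.
V_CE = 2.71 V > 0.2 V confirms active-region operation.

I_C ≈ 13 mA, V_CE ≈ 2.7 V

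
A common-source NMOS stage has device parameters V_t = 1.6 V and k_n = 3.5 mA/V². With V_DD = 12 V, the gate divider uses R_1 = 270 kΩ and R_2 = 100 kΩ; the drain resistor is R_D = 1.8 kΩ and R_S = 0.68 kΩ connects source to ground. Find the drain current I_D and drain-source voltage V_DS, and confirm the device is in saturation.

I_D ≈ 1.2 mA, V_DS ≈ 9 V

V_G = V_DD·R_2/(R_1+R_2) = 12×100/370 = 3.24 V.
Assume saturation: I_D = (k_n/2)(V_GS − V_t)² with V_GS = V_G − I_D·R_S = 3.24 − 0.68·I_D.
Substituting gives 0.809·I_D² − 4.91·I_D + 4.73 = 0, with roots I_D = 1.2 or 4.87 mA.
The root I_D = 4.87 mA gives V_GS = -0.0681 V ≤ V_t, so take I_D = 1.2 mA.
Then V_GS = 2.43 V and V_DS = V_DD − I_D(R_D+R_S) = 12 − 1.2×2.48 = 9.03 V.
Saturation requires V_DS ≥ V_GS − V_t = 0.828 V; 9.03 ≥ 0.828 ✓.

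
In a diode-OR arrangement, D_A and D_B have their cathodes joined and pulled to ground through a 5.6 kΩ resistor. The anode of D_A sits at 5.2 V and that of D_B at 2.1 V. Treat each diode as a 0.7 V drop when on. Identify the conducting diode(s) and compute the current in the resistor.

Assume both conduct. Then node N would need to be at both 5.2−0.7 = 4.5 V and 2.1−0.7 = 1.4 V, which is impossible.
Assume only D_A conducts: V_N = 5.2 − 0.7 = 4.5 V, so I_R = 4.5/5.6 = 0.804 mA.
Check D_B: its anode-to-cathode voltage is 2.1 − 4.5 = -2.4 V < 0.7 V, so it is off. The assumption is consistent.

Only D_A conducts; I_R ≈ 0.8 mA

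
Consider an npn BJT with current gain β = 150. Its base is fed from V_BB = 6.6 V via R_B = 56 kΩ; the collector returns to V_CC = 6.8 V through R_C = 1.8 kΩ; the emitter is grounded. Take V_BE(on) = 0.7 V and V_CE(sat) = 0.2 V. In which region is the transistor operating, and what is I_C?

Assume active: I_B = (6.6 − 0.7)/56 = 0.105 mA, giving I_C = β·I_B = 15.8 mA.
But then V_CE = 6.8 − 15.8×1.8 = -21.6 V < V_CE(sat) = 0.2 V — impossible in the active region.
So the transistor is saturated. With V_CE = 0.2 V, I_C = (V_CC − 0.2)/R_C = 6.6/1.8 = 3.67 mA.
Check: β·I_B = 15.8 mA > I_C = 3.67 mA, confirming saturation.

saturation; I_C ≈ 3.7 mA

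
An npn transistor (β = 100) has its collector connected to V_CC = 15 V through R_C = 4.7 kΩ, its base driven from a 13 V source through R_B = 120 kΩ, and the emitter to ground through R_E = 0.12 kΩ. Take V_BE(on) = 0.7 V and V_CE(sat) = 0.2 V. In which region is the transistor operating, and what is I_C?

Assume active: I_B = (13 − 0.7)/(120 + 101×0.12) = 0.0931 mA, I_C = β·I_B = 9.31 mA.
Then V_CE = 15 − 9.31×4.7 − 9.4×0.12 = -29.9 V < 0.2 V — the active assumption fails.
Re-solve with V_CE = 0.2 V. KCL at the emitter: V_E/R_E = (V_BB−0.7−V_E)/R_B + (V_CC−0.2−V_E)/R_C, giving V_E = 0.38 V.
I_C = (V_CC − 0.2 − V_E)/R_C = (14.8 − 0.38)/4.7 = 3.07 mA.
Check: I_B = (12.3 − 0.38)/120 = 0.0993 mA, and β·I_B = 9.93 mA > I_C, confirming saturation.

saturation; I_C ≈ 3.1 mA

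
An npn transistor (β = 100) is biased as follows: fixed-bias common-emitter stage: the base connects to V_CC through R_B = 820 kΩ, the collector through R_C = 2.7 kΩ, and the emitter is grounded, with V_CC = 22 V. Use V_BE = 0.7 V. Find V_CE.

V_CE ≈ 15 V

Base loop: V_CC = I_B·R_B + V_BE, so I_B = (22 − 0.7)/820 kΩ = 0.026 mA.
In the active region I_C = β·I_B = 100 × 0.026 = 2.6 mA.
Collector loop: V_CE = V_CC − I_C·R_C = 22 − 2.6×2.7 = 15 V.
Since V_CE = 15 V > V_CE(sat) ≈ 0.2 V, the transistor is in the active region as assumed.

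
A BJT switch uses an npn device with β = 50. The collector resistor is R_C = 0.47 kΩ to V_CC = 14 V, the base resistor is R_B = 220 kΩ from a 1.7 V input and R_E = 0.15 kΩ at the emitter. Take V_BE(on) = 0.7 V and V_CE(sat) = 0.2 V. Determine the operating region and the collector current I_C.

Assume active. Base-emitter loop: I_B = (V_BB − V_BE)/(R_B + (β+1)R_E) = (1.7 − 0.7)/(220 + 51×0.15) = 0.00439 mA.
I_C = β·I_B = 50×0.00439 = 0.22 mA.
V_CE = V_CC − I_C·R_C − I_E·R_E = 14 − 0.22×0.47 − 0.224×0.15 = 13.9 V > V_CE(sat), so the active-region assumption holds.

active; I_C ≈ 0.22 mA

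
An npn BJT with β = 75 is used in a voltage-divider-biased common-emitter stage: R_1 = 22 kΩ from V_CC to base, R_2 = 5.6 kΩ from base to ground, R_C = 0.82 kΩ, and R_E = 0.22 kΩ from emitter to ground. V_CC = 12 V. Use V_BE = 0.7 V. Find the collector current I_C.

I_C ≈ 6.1 mA

Thevenize the base divider: V_Th = V_CC·R_2/(R_1+R_2) = 12×5.6/27.6 = 2.43 V, R_Th = R_1‖R_2 = 4.46 kΩ.
Base-emitter loop: V_Th = I_B·R_Th + V_BE + (β+1)I_B·R_E, so I_B = (2.43 − 0.7) / (4.46 + 76×0.22) = 0.0819 mA.
I_C = β·I_B = 75×0.0819 = 6.14 mA, and I_E = (β+1)I_B = 6.22 mA.
V_CE = V_CC − I_C·R_C − I_E·R_E = 12 − 6.14×0.82 − 6.22×0.22 = 5.59 V.
V_CE = 5.59 V > 0.2 V confirms active-region operation.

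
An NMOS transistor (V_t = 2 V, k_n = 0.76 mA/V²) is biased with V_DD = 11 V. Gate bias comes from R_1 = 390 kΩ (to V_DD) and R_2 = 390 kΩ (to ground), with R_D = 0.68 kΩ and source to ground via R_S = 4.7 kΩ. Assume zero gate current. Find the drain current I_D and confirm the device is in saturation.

V_G = V_DD·R_2/(R_1+R_2) = 11×390/780 = 5.5 V.
Assume saturation: I_D = (k_n/2)(V_GS − V_t)² with V_GS = V_G − I_D·R_S = 5.5 − 4.7·I_D.
Substituting gives 8.39·I_D² − 13.5·I_D + 4.66 = 0, with roots I_D = 0.5 or 1.11 mA.
The root I_D = 1.11 mA gives V_GS = 0.292 V ≤ V_t, so take I_D = 0.5 mA.
Then V_GS = 3.15 V and V_DS = V_DD − I_D(R_D+R_S) = 11 − 0.5×5.38 = 8.31 V.
Saturation requires V_DS ≥ V_GS − V_t = 1.15 V; 8.31 ≥ 1.15 ✓.

I_D ≈ 0.5 mA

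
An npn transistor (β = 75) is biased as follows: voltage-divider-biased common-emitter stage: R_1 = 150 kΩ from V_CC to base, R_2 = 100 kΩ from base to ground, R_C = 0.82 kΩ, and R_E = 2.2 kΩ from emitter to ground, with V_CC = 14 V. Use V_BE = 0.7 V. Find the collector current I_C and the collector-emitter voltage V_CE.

I_C ≈ 1.6 mA, V_CE ≈ 9.1 V

Thevenize the base divider: V_Th = V_CC·R_2/(R_1+R_2) = 14×100/250 = 5.6 V, R_Th = R_1‖R_2 = 60 kΩ.
Base-emitter loop: V_Th = I_B·R_Th + V_BE + (β+1)I_B·R_E, so I_B = (5.6 − 0.7) / (60 + 76×2.2) = 0.0216 mA.
I_C = β·I_B = 75×0.0216 = 1.62 mA, and I_E = (β+1)I_B = 1.64 mA.
V_CE = V_CC − I_C·R_C − I_E·R_E = 14 − 1.62×0.82 − 1.64×2.2 = 9.07 V.
V_CE = 9.07 V > 0.2 V confirms active-region operation.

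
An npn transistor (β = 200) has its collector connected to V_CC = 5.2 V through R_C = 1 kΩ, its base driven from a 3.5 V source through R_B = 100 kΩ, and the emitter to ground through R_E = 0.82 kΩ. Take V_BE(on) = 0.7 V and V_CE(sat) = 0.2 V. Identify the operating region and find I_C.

active; I_C ≈ 2.1 mA

Assume active. Base-emitter loop: I_B = (V_BB − V_BE)/(R_B + (β+1)R_E) = (3.5 − 0.7)/(100 + 201×0.82) = 0.0106 mA.
I_C = β·I_B = 200×0.0106 = 2.11 mA.
V_CE = V_CC − I_C·R_C − I_E·R_E = 5.2 − 2.11×1 − 2.13×0.82 = 1.34 V > V_CE(sat), so the active-region assumption holds.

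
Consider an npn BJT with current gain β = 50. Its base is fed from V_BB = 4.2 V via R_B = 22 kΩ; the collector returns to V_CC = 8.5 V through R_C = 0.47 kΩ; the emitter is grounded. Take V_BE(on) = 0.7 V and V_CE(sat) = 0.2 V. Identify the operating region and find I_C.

active; I_C ≈ 8 mA

Assume active. Base-emitter loop: I_B = (V_BB − V_BE)/R_B = (4.2 − 0.7)/22 = 0.159 mA.
I_C = β·I_B = 50×0.159 = 7.95 mA.
V_CE = V_CC − I_C·R_C = 8.5 − 7.95×0.47 = 4.76 V > V_CE(sat), so the active-region assumption holds.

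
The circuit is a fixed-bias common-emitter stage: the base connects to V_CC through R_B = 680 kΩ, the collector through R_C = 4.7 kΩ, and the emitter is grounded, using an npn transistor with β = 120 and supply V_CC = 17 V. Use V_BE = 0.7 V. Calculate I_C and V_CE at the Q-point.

I_C ≈ 2.9 mA, V_CE ≈ 3.5 V

Base loop: V_CC = I_B·R_B + V_BE, so I_B = (17 − 0.7)/680 kΩ = 0.024 mA.
In the active region I_C = β·I_B = 120 × 0.024 = 2.88 mA.
Collector loop: V_CE = V_CC − I_C·R_C = 17 − 2.88×4.7 = 3.48 V.
Since V_CE = 3.48 V > V_CE(sat) ≈ 0.2 V, the transistor is in the active region as assumed.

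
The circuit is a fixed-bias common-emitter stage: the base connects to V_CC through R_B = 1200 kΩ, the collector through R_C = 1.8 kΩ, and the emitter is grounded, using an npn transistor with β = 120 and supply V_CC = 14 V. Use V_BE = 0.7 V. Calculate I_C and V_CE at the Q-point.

I_C ≈ 1.3 mA, V_CE ≈ 12 V

Base loop: V_CC = I_B·R_B + V_BE, so I_B = (14 − 0.7)/1200 kΩ = 0.0111 mA.
In the active region I_C = β·I_B = 120 × 0.0111 = 1.33 mA.
Collector loop: V_CE = V_CC − I_C·R_C = 14 − 1.33×1.8 = 11.6 V.
Since V_CE = 11.6 V > V_CE(sat) ≈ 0.2 V, the transistor is in the active region as assumed.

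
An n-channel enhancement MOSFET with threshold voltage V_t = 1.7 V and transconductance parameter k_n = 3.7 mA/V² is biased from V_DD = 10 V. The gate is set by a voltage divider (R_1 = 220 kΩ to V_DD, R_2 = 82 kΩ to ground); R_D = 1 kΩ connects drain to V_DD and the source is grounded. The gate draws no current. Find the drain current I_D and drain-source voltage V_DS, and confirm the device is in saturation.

I_D ≈ 1.9 mA, V_DS ≈ 8.1 V

V_G = V_DD·R_2/(R_1+R_2) = 10×82/302 = 2.72 V. With the source grounded, V_GS = V_G = 2.72 V.
Assume saturation: I_D = (k_n/2)(V_GS − V_t)² = (3.7/2)×(2.72 − 1.7)² = 1.85×1.02² = 1.91 mA.
V_DS = V_DD − I_D·R_D = 10 − 1.91×1 = 8.09 V.
Saturation requires V_DS ≥ V_GS − V_t = 1.02 V; 8.09 ≥ 1.02 ✓.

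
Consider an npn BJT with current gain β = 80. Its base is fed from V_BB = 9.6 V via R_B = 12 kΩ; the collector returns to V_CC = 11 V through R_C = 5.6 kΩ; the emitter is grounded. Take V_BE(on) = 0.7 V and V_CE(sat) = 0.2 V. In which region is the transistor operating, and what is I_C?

saturation; I_C ≈ 1.9 mA

Assume active: I_B = (9.6 − 0.7)/12 = 0.742 mA, giving I_C = β·I_B = 59.3 mA.
But then V_CE = 11 − 59.3×5.6 = -321 V < V_CE(sat) = 0.2 V — impossible in the active region.
So the transistor is saturated. With V_CE = 0.2 V, I_C = (V_CC − 0.2)/R_C = 10.8/5.6 = 1.93 mA.
Check: β·I_B = 59.3 mA > I_C = 1.93 mA, confirming saturation.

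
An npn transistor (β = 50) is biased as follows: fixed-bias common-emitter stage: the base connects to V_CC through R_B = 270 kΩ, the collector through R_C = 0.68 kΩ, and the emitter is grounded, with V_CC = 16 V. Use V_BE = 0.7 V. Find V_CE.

V_CE ≈ 14 V

Base loop: V_CC = I_B·R_B + V_BE, so I_B = (16 − 0.7)/270 kΩ = 0.0567 mA.
In the active region I_C = β·I_B = 50 × 0.0567 = 2.83 mA.
Collector loop: V_CE = V_CC − I_C·R_C = 16 − 2.83×0.68 = 14.1 V.
Since V_CE = 14.1 V > V_CE(sat) ≈ 0.2 V, the transistor is in the active region as assumed.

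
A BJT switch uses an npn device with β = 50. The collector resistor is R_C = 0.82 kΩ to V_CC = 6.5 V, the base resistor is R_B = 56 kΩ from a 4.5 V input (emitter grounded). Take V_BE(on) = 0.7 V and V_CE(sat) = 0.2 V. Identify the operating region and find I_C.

active; I_C ≈ 3.4 mA

Assume active. Base-emitter loop: I_B = (V_BB − V_BE)/R_B = (4.5 − 0.7)/56 = 0.0679 mA.
I_C = β·I_B = 50×0.0679 = 3.39 mA.
V_CE = V_CC − I_C·R_C = 6.5 − 3.39×0.82 = 3.72 V > V_CE(sat), so the active-region assumption holds.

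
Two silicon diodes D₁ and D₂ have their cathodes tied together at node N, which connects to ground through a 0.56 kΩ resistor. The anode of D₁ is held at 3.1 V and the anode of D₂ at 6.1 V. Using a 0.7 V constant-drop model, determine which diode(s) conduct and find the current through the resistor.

Assume both conduct. Then node N would need to be at both 3.1−0.7 = 2.4 V and 6.1−0.7 = 5.4 V, which is impossible.
Assume only D₂ conducts: V_N = 6.1 − 0.7 = 5.4 V, so I_R = 5.4/0.56 = 9.64 mA.
Check D₁: its anode-to-cathode voltage is 3.1 − 5.4 = -2.3 V < 0.7 V, so it is off. The assumption is consistent.

Only D₂ conducts; I_R ≈ 9.6 mA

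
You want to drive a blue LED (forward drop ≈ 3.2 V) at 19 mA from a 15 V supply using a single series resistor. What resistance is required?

R ≈ 0.62 kΩ

The resistor drops V_S − V_D = 15 − 3.2 = 11.8 V at 19 mA.
R = 11.8 V / 19 mA = 0.621 kΩ.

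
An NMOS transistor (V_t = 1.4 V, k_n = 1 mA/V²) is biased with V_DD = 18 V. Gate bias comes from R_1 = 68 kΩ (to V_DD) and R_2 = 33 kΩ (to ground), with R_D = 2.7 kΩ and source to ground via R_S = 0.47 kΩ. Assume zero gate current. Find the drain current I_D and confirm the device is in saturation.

V_G = V_DD·R_2/(R_1+R_2) = 18×33/101 = 5.88 V.
Assume saturation: I_D = (k_n/2)(V_GS − V_t)² with V_GS = V_G − I_D·R_S = 5.88 − 0.47·I_D.
Substituting gives 0.11·I_D² − 3.11·I_D + 10 = 0, with roots I_D = 3.73 or 24.4 mA.
The root I_D = 24.4 mA gives V_GS = -5.59 V ≤ V_t, so take I_D = 3.73 mA.
Then V_GS = 4.13 V and V_DS = V_DD − I_D(R_D+R_S) = 18 − 3.73×3.17 = 6.19 V.
Saturation requires V_DS ≥ V_GS − V_t = 2.73 V; 6.19 ≥ 2.73 ✓.

I_D ≈ 3.7 mA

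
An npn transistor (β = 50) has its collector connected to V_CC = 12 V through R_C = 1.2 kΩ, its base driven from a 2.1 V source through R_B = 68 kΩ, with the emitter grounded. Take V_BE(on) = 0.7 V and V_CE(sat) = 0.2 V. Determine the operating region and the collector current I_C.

Assume active. Base-emitter loop: I_B = (V_BB − V_BE)/R_B = (2.1 − 0.7)/68 = 0.0206 mA.
I_C = β·I_B = 50×0.0206 = 1.03 mA.
V_CE = V_CC − I_C·R_C = 12 − 1.03×1.2 = 10.8 V > V_CE(sat), so the active-region assumption holds.

active; I_C ≈ 1 mA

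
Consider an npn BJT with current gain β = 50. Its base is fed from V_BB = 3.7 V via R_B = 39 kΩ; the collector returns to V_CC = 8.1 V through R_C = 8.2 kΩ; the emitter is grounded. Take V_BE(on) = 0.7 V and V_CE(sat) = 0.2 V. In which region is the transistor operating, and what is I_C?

Assume active: I_B = (3.7 − 0.7)/39 = 0.0769 mA, giving I_C = β·I_B = 3.85 mA.
But then V_CE = 8.1 − 3.85×8.2 = -23.4 V < V_CE(sat) = 0.2 V — impossible in the active region.
So the transistor is saturated. With V_CE = 0.2 V, I_C = (V_CC − 0.2)/R_C = 7.9/8.2 = 0.963 mA.
Check: β·I_B = 3.85 mA > I_C = 0.963 mA, confirming saturation.

saturation; I_C ≈ 0.96 mA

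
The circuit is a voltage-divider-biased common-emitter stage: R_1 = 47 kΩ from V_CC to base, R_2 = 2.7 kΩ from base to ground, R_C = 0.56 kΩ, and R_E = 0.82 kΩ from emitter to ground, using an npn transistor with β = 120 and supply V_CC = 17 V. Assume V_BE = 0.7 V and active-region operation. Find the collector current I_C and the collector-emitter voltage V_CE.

Thevenize the base divider: V_Th = V_CC·R_2/(R_1+R_2) = 17×2.7/49.7 = 0.924 V, R_Th = R_1‖R_2 = 2.55 kΩ.
Base-emitter loop: V_Th = I_B·R_Th + V_BE + (β+1)I_B·R_E, so I_B = (0.924 − 0.7) / (2.55 + 121×0.82) = 0.0022 mA.
I_C = β·I_B = 120×0.0022 = 0.264 mA, and I_E = (β+1)I_B = 0.266 mA.
V_CE = V_CC − I_C·R_C − I_E·R_E = 17 − 0.264×0.56 − 0.266×0.82 = 16.6 V.
V_CE = 16.6 V > 0.2 V confirms active-region operation.

I_C ≈ 0.26 mA, V_CE ≈ 17 V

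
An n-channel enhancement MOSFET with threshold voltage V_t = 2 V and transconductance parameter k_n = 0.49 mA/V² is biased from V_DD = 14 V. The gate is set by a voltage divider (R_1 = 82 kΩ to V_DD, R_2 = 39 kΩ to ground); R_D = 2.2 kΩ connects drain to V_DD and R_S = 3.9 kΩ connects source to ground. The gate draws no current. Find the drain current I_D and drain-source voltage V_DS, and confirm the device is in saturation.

I_D ≈ 0.34 mA, V_DS ≈ 12 V

V_G = V_DD·R_2/(R_1+R_2) = 14×39/121 = 4.51 V.
Assume saturation: I_D = (k_n/2)(V_GS − V_t)² with V_GS = V_G − I_D·R_S = 4.51 − 3.9·I_D.
Substituting gives 3.73·I_D² − 5.8·I_D + 1.55 = 0, with roots I_D = 0.341 or 1.22 mA.
The root I_D = 1.22 mA gives V_GS = -0.227 V ≤ V_t, so take I_D = 0.341 mA.
Then V_GS = 3.18 V and V_DS = V_DD − I_D(R_D+R_S) = 14 − 0.341×6.1 = 11.9 V.
Saturation requires V_DS ≥ V_GS − V_t = 1.18 V; 11.9 ≥ 1.18 ✓.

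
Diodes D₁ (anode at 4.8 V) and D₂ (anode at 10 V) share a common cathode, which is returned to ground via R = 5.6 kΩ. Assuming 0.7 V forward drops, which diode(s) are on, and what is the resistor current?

Only D₂ conducts; I_R ≈ 1.7 mA

Assume both conduct. Then node N would need to be at both 4.8−0.7 = 4.1 V and 10−0.7 = 9.3 V, which is impossible.
Assume only D₂ conducts: V_N = 10 − 0.7 = 9.3 V, so I_R = 9.3/5.6 = 1.66 mA.
Check D₁: its anode-to-cathode voltage is 4.8 − 9.3 = -4.5 V < 0.7 V, so it is off. The assumption is consistent.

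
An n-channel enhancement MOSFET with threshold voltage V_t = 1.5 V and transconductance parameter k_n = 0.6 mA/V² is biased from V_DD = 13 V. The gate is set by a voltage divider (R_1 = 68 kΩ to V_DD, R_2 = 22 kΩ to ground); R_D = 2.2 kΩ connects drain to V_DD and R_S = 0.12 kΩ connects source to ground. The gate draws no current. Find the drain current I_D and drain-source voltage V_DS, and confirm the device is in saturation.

V_G = V_DD·R_2/(R_1+R_2) = 13×22/90 = 3.18 V.
Assume saturation: I_D = (k_n/2)(V_GS − V_t)² with V_GS = V_G − I_D·R_S = 3.18 − 0.12·I_D.
Substituting gives 0.00432·I_D² − 1.12·I_D + 0.844 = 0, with roots I_D = 0.756 or 259 mA.
The root I_D = 259 mA gives V_GS = -27.9 V ≤ V_t, so take I_D = 0.756 mA.
Then V_GS = 3.09 V and V_DS = V_DD − I_D(R_D+R_S) = 13 − 0.756×2.32 = 11.2 V.
Saturation requires V_DS ≥ V_GS − V_t = 1.59 V; 11.2 ≥ 1.59 ✓.

I_D ≈ 0.76 mA, V_DS ≈ 11 V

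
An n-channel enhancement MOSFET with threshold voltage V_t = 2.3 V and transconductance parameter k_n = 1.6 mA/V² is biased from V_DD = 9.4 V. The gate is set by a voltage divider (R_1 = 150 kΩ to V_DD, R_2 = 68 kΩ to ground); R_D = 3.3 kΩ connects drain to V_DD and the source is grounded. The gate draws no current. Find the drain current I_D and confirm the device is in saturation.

V_G = V_DD·R_2/(R_1+R_2) = 9.4×68/218 = 2.93 V. With the source grounded, V_GS = V_G = 2.93 V.
Assume saturation: I_D = (k_n/2)(V_GS − V_t)² = (1.6/2)×(2.93 − 2.3)² = 0.8×0.632² = 0.32 mA.
V_DS = V_DD − I_D·R_D = 9.4 − 0.32×3.3 = 8.35 V.
Saturation requires V_DS ≥ V_GS − V_t = 0.632 V; 8.35 ≥ 0.632 ✓.

I_D ≈ 0.32 mA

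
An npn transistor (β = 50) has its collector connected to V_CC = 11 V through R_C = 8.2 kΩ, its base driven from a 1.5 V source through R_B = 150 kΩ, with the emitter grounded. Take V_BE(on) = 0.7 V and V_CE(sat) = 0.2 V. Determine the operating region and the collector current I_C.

Assume active. Base-emitter loop: I_B = (V_BB − V_BE)/R_B = (1.5 − 0.7)/150 = 0.00533 mA.
I_C = β·I_B = 50×0.00533 = 0.267 mA.
V_CE = V_CC − I_C·R_C = 11 − 0.267×8.2 = 8.81 V > V_CE(sat), so the active-region assumption holds.

active; I_C ≈ 0.27 mA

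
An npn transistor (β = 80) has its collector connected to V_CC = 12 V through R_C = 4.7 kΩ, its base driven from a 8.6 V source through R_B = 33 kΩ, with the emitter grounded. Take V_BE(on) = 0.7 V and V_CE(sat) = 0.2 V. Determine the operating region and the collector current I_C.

Assume active: I_B = (8.6 − 0.7)/33 = 0.239 mA, giving I_C = β·I_B = 19.2 mA.
But then V_CE = 12 − 19.2×4.7 = -78 V < V_CE(sat) = 0.2 V — impossible in the active region.
So the transistor is saturated. With V_CE = 0.2 V, I_C = (V_CC − 0.2)/R_C = 11.8/4.7 = 2.51 mA.
Check: β·I_B = 19.2 mA > I_C = 2.51 mA, confirming saturation.

saturation; I_C ≈ 2.5 mA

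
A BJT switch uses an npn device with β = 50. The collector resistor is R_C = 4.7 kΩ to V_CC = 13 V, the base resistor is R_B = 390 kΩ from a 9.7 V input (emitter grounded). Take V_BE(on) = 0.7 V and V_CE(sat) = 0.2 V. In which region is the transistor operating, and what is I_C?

Assume active. Base-emitter loop: I_B = (V_BB − V_BE)/R_B = (9.7 − 0.7)/390 = 0.0231 mA.
I_C = β·I_B = 50×0.0231 = 1.15 mA.
V_CE = V_CC − I_C·R_C = 13 − 1.15×4.7 = 7.58 V > V_CE(sat), so the active-region assumption holds.

active; I_C ≈ 1.2 mA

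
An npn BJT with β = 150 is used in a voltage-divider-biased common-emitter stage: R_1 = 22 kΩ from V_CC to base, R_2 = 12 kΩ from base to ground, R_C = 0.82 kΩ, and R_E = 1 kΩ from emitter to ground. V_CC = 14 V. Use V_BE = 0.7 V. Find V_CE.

V_CE ≈ 6.7 V

Thevenize the base divider: V_Th = V_CC·R_2/(R_1+R_2) = 14×12/34 = 4.94 V, R_Th = R_1‖R_2 = 7.76 kΩ.
Base-emitter loop: V_Th = I_B·R_Th + V_BE + (β+1)I_B·R_E, so I_B = (4.94 − 0.7) / (7.76 + 151×1) = 0.0267 mA.
I_C = β·I_B = 150×0.0267 = 4.01 mA, and I_E = (β+1)I_B = 4.03 mA.
V_CE = V_CC − I_C·R_C − I_E·R_E = 14 − 4.01×0.82 − 4.03×1 = 6.68 V.
V_CE = 6.68 V > 0.2 V confirms active-region operation.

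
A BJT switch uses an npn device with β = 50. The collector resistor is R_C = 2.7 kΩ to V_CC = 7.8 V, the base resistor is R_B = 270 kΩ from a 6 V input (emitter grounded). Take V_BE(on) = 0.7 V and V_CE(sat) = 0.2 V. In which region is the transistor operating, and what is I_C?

Assume active. Base-emitter loop: I_B = (V_BB − V_BE)/R_B = (6 − 0.7)/270 = 0.0196 mA.
I_C = β·I_B = 50×0.0196 = 0.981 mA.
V_CE = V_CC − I_C·R_C = 7.8 − 0.981×2.7 = 5.15 V > V_CE(sat), so the active-region assumption holds.

active; I_C ≈ 0.98 mA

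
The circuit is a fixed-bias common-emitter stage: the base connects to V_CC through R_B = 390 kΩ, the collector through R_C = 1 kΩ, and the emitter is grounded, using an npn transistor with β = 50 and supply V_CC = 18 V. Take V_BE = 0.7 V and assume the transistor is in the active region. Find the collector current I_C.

I_C ≈ 2.2 mA

Base loop: V_CC = I_B·R_B + V_BE, so I_B = (18 − 0.7)/390 kΩ = 0.0444 mA.
In the active region I_C = β·I_B = 50 × 0.0444 = 2.22 mA.
Collector loop: V_CE = V_CC − I_C·R_C = 18 − 2.22×1 = 15.8 V.
Since V_CE = 15.8 V > V_CE(sat) ≈ 0.2 V, the transistor is in the active region as assumed.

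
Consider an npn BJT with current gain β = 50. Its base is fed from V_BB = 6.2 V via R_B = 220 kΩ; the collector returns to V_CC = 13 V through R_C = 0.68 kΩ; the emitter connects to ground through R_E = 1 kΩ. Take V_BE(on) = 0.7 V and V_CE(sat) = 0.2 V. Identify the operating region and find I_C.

active; I_C ≈ 1 mA

Assume active. Base-emitter loop: I_B = (V_BB − V_BE)/(R_B + (β+1)R_E) = (6.2 − 0.7)/(220 + 51×1) = 0.0203 mA.
I_C = β·I_B = 50×0.0203 = 1.01 mA.
V_CE = V_CC − I_C·R_C − I_E·R_E = 13 − 1.01×0.68 − 1.04×1 = 11.3 V > V_CE(sat), so the active-region assumption holds.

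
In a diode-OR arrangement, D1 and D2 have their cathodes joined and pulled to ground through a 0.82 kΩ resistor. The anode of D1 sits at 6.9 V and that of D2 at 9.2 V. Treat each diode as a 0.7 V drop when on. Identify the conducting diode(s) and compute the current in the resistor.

Assume both conduct. Then node N would need to be at both 6.9−0.7 = 6.2 V and 9.2−0.7 = 8.5 V, which is impossible.
Assume only D2 conducts: V_N = 9.2 − 0.7 = 8.5 V, so I_R = 8.5/0.82 = 10.4 mA.
Check D1: its anode-to-cathode voltage is 6.9 − 8.5 = -1.6 V < 0.7 V, so it is off. The assumption is consistent.

Only D2 conducts; I_R ≈ 10 mA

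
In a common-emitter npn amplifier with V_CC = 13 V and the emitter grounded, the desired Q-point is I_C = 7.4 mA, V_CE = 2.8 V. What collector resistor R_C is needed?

R_C ≈ 1.4 kΩ

Collector loop: V_CC = I_C·R_C + V_CE.
R_C = (V_CC − V_CE)/I_C = (13 − 2.8)/7.4 = 1.38 kΩ.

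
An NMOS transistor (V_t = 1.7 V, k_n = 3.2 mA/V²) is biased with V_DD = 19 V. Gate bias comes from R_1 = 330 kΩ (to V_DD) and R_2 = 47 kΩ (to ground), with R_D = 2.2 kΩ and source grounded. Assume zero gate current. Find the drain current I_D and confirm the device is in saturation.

I_D ≈ 0.72 mA

V_G = V_DD·R_2/(R_1+R_2) = 19×47/377 = 2.37 V. With the source grounded, V_GS = V_G = 2.37 V.
Assume saturation: I_D = (k_n/2)(V_GS − V_t)² = (3.2/2)×(2.37 − 1.7)² = 1.6×0.669² = 0.715 mA.
V_DS = V_DD − I_D·R_D = 19 − 0.715×2.2 = 17.4 V.
Saturation requires V_DS ≥ V_GS − V_t = 0.669 V; 17.4 ≥ 0.669 ✓.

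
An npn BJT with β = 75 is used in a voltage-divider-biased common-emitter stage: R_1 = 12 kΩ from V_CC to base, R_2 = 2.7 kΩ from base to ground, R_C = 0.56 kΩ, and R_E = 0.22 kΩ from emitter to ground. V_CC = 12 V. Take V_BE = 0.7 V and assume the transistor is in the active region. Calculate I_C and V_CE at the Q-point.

I_C ≈ 6 mA, V_CE ≈ 7.3 V

Thevenize the base divider: V_Th = V_CC·R_2/(R_1+R_2) = 12×2.7/14.7 = 2.2 V, R_Th = R_1‖R_2 = 2.2 kΩ.
Base-emitter loop: V_Th = I_B·R_Th + V_BE + (β+1)I_B·R_E, so I_B = (2.2 − 0.7) / (2.2 + 76×0.22) = 0.0795 mA.
I_C = β·I_B = 75×0.0795 = 5.96 mA, and I_E = (β+1)I_B = 6.04 mA.
V_CE = V_CC − I_C·R_C − I_E·R_E = 12 − 5.96×0.56 − 6.04×0.22 = 7.33 V.
V_CE = 7.33 V > 0.2 V confirms active-region operation.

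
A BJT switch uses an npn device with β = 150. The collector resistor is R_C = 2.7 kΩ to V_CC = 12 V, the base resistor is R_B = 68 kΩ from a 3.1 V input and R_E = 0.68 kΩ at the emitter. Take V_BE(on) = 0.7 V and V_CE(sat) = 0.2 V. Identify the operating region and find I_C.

active; I_C ≈ 2.1 mA

Assume active. Base-emitter loop: I_B = (V_BB − V_BE)/(R_B + (β+1)R_E) = (3.1 − 0.7)/(68 + 151×0.68) = 0.0141 mA.
I_C = β·I_B = 150×0.0141 = 2.11 mA.
V_CE = V_CC − I_C·R_C − I_E·R_E = 12 − 2.11×2.7 − 2.12×0.68 = 4.86 V > V_CE(sat), so the active-region assumption holds.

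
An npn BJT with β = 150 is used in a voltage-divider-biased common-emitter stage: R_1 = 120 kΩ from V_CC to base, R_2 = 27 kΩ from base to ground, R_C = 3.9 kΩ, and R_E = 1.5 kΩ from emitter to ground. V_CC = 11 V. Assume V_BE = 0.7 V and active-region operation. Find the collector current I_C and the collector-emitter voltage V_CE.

Thevenize the base divider: V_Th = V_CC·R_2/(R_1+R_2) = 11×27/147 = 2.02 V, R_Th = R_1‖R_2 = 22 kΩ.
Base-emitter loop: V_Th = I_B·R_Th + V_BE + (β+1)I_B·R_E, so I_B = (2.02 − 0.7) / (22 + 151×1.5) = 0.00531 mA.
I_C = β·I_B = 150×0.00531 = 0.797 mA, and I_E = (β+1)I_B = 0.802 mA.
V_CE = V_CC − I_C·R_C − I_E·R_E = 11 − 0.797×3.9 − 0.802×1.5 = 6.69 V.
V_CE = 6.69 V > 0.2 V confirms active-region operation.

I_C ≈ 0.8 mA, V_CE ≈ 6.7 V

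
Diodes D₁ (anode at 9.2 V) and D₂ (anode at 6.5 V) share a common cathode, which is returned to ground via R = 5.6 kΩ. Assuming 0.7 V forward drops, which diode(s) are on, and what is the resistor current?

Assume both conduct. Then node N would need to be at both 9.2−0.7 = 8.5 V and 6.5−0.7 = 5.8 V, which is impossible.
Assume only D₁ conducts: V_N = 9.2 − 0.7 = 8.5 V, so I_R = 8.5/5.6 = 1.52 mA.
Check D₂: its anode-to-cathode voltage is 6.5 − 8.5 = -2 V < 0.7 V, so it is off. The assumption is consistent.

Only D₁ conducts; I_R ≈ 1.5 mA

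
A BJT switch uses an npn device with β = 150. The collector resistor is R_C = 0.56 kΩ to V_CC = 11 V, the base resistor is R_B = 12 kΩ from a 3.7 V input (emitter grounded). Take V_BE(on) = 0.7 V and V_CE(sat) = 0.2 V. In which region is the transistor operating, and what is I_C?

Assume active: I_B = (3.7 − 0.7)/12 = 0.25 mA, giving I_C = β·I_B = 37.5 mA.
But then V_CE = 11 − 37.5×0.56 = -10 V < V_CE(sat) = 0.2 V — impossible in the active region.
So the transistor is saturated. With V_CE = 0.2 V, I_C = (V_CC − 0.2)/R_C = 10.8/0.56 = 19.3 mA.
Check: β·I_B = 37.5 mA > I_C = 19.3 mA, confirming saturation.

saturation; I_C ≈ 19 mA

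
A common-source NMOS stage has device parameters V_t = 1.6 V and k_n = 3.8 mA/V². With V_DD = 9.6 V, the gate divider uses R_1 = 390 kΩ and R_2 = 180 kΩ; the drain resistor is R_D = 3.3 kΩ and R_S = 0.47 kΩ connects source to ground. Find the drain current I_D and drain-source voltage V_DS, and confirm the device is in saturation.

I_D ≈ 1.3 mA, V_DS ≈ 4.7 V

V_G = V_DD·R_2/(R_1+R_2) = 9.6×180/570 = 3.03 V.
Assume saturation: I_D = (k_n/2)(V_GS − V_t)² with V_GS = V_G − I_D·R_S = 3.03 − 0.47·I_D.
Substituting gives 0.42·I_D² − 3.56·I_D + 3.89 = 0, with roots I_D = 1.29 or 7.18 mA.
The root I_D = 7.18 mA gives V_GS = -0.344 V ≤ V_t, so take I_D = 1.29 mA.
Then V_GS = 2.42 V and V_DS = V_DD − I_D(R_D+R_S) = 9.6 − 1.29×3.77 = 4.73 V.
Saturation requires V_DS ≥ V_GS − V_t = 0.825 V; 4.73 ≥ 0.825 ✓.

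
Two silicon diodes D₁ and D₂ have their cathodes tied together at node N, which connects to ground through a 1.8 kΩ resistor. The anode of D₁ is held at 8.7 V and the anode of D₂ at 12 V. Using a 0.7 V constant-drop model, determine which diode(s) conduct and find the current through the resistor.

Only D₂ conducts; I_R ≈ 6.3 mA

Assume both conduct. Then node N would need to be at both 8.7−0.7 = 8 V and 12−0.7 = 11.3 V, which is impossible.
Assume only D₂ conducts: V_N = 12 − 0.7 = 11.3 V, so I_R = 11.3/1.8 = 6.28 mA.
Check D₁: its anode-to-cathode voltage is 8.7 − 11.3 = -2.6 V < 0.7 V, so it is off. The assumption is consistent.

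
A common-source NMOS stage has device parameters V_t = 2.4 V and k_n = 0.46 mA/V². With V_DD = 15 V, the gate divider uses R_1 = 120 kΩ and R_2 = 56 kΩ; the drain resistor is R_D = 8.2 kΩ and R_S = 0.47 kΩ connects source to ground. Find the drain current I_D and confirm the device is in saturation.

I_D ≈ 0.88 mA

V_G = V_DD·R_2/(R_1+R_2) = 15×56/176 = 4.77 V.
Assume saturation: I_D = (k_n/2)(V_GS − V_t)² with V_GS = V_G − I_D·R_S = 4.77 − 0.47·I_D.
Substituting gives 0.0508·I_D² − 1.51·I_D + 1.29 = 0, with roots I_D = 0.882 or 28.9 mA.
The root I_D = 28.9 mA gives V_GS = -8.81 V ≤ V_t, so take I_D = 0.882 mA.
Then V_GS = 4.36 V and V_DS = V_DD − I_D(R_D+R_S) = 15 − 0.882×8.67 = 7.35 V.
Saturation requires V_DS ≥ V_GS − V_t = 1.96 V; 7.35 ≥ 1.96 ✓.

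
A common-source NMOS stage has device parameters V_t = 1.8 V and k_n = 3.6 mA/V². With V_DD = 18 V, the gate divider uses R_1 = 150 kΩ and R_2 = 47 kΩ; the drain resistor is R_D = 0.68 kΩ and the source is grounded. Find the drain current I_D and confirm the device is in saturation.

V_G = V_DD·R_2/(R_1+R_2) = 18×47/197 = 4.29 V. With the source grounded, V_GS = V_G = 4.29 V.
Assume saturation: I_D = (k_n/2)(V_GS − V_t)² = (3.6/2)×(4.29 − 1.8)² = 1.8×2.49² = 11.2 mA.
V_DS = V_DD − I_D·R_D = 18 − 11.2×0.68 = 10.4 V.
Saturation requires V_DS ≥ V_GS − V_t = 2.49 V; 10.4 ≥ 2.49 ✓.

I_D ≈ 11 mA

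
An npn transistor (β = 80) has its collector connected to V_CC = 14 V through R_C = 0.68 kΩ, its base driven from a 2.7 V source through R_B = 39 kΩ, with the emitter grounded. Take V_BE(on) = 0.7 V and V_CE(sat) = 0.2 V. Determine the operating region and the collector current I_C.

Assume active. Base-emitter loop: I_B = (V_BB − V_BE)/R_B = (2.7 − 0.7)/39 = 0.0513 mA.
I_C = β·I_B = 80×0.0513 = 4.1 mA.
V_CE = V_CC − I_C·R_C = 14 − 4.1×0.68 = 11.2 V > V_CE(sat), so the active-region assumption holds.

active; I_C ≈ 4.1 mA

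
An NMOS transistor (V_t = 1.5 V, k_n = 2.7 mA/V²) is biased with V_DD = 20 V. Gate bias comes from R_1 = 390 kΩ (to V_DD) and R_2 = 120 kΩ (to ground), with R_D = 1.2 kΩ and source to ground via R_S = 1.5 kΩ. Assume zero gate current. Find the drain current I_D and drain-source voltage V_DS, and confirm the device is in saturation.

V_G = V_DD·R_2/(R_1+R_2) = 20×120/510 = 4.71 V.
Assume saturation: I_D = (k_n/2)(V_GS − V_t)² with V_GS = V_G − I_D·R_S = 4.71 − 1.5·I_D.
Substituting gives 3.04·I_D² − 14·I_D + 13.9 = 0, with roots I_D = 1.45 or 3.16 mA.
The root I_D = 3.16 mA gives V_GS = -0.0291 V ≤ V_t, so take I_D = 1.45 mA.
Then V_GS = 2.54 V and V_DS = V_DD − I_D(R_D+R_S) = 20 − 1.45×2.7 = 16.1 V.
Saturation requires V_DS ≥ V_GS − V_t = 1.04 V; 16.1 ≥ 1.04 ✓.

I_D ≈ 1.4 mA, V_DS ≈ 16 V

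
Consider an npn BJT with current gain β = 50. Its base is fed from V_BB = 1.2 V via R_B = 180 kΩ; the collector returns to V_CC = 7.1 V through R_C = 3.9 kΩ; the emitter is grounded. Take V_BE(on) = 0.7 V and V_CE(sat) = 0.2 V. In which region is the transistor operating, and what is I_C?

active; I_C ≈ 0.14 mA

Assume active. Base-emitter loop: I_B = (V_BB − V_BE)/R_B = (1.2 − 0.7)/180 = 0.00278 mA.
I_C = β·I_B = 50×0.00278 = 0.139 mA.
V_CE = V_CC − I_C·R_C = 7.1 − 0.139×3.9 = 6.56 V > V_CE(sat), so the active-region assumption holds.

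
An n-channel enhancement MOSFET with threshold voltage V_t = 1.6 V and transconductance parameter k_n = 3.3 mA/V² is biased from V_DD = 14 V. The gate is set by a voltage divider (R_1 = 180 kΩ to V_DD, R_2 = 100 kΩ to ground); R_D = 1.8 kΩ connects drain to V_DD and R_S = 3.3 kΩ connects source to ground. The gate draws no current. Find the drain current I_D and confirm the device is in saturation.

V_G = V_DD·R_2/(R_1+R_2) = 14×100/280 = 5 V.
Assume saturation: I_D = (k_n/2)(V_GS − V_t)² with V_GS = V_G − I_D·R_S = 5 − 3.3·I_D.
Substituting gives 18·I_D² − 38·I_D + 19.1 = 0, with roots I_D = 0.817 or 1.3 mA.
The root I_D = 1.3 mA gives V_GS = 0.713 V ≤ V_t, so take I_D = 0.817 mA.
Then V_GS = 2.3 V and V_DS = V_DD − I_D(R_D+R_S) = 14 − 0.817×5.1 = 9.83 V.
Saturation requires V_DS ≥ V_GS − V_t = 0.704 V; 9.83 ≥ 0.704 ✓.

I_D ≈ 0.82 mA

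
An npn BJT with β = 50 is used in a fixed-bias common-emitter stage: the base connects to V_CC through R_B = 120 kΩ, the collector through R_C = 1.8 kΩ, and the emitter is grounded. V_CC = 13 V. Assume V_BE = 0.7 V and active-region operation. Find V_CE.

V_CE ≈ 3.8 V

Base loop: V_CC = I_B·R_B + V_BE, so I_B = (13 − 0.7)/120 kΩ = 0.103 mA.
In the active region I_C = β·I_B = 50 × 0.103 = 5.12 mA.
Collector loop: V_CE = V_CC − I_C·R_C = 13 − 5.12×1.8 = 3.78 V.
Since V_CE = 3.78 V > V_CE(sat) ≈ 0.2 V, the transistor is in the active region as assumed.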